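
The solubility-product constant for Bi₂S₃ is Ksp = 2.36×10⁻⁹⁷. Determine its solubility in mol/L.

1.85×10⁻²⁰ M

Bi₂S₃(s) ⇌ 2 Bi³⁺(aq) + 3 S²⁻(aq)
Let s be the molar solubility. Then [Bi³⁺] = 2s and [S²⁻] = 3s.
Ksp = [Bi³⁺]^2[S²⁻]^3 = (2s)^2 · (3s)^3 = 108s^5
108s^5 = 2.36×10⁻⁹⁷  ⇒  s^5 = 2.19×10⁻⁹⁹
s = 1.85×10⁻²⁰ mol L⁻¹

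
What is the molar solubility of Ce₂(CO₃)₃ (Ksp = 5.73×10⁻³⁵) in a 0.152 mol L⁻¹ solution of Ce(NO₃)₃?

Ce₂(CO₃)₃(s) ⇌ 2 Ce³⁺(aq) + 3 CO₃²⁻(aq)
With Ce³⁺ already at 0.152 mol L⁻¹ and s small, take [Ce³⁺] ≈ 0.152 mol L⁻¹ and [CO₃²⁻] = 3s.
Ksp = [Ce³⁺]^2[CO₃²⁻]^3 = (0.152)^2(3s)^3
(3s)^3 = 5.73×10⁻³⁵ / (0.152)^2 = 2.48×10⁻³³
s = 4.51×10⁻¹² mol L⁻¹

4.51×10⁻¹² M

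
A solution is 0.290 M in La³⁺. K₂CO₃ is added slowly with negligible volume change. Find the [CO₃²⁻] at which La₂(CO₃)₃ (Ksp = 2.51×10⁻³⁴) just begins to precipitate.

1.44×10⁻¹¹ M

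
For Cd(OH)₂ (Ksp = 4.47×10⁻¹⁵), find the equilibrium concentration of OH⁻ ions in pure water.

2.08×10⁻⁵ M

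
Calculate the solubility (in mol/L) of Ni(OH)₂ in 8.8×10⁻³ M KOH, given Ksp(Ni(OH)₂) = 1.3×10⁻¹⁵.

Ni(OH)₂(s) ⇌ Ni²⁺(aq) + 2 OH⁻(aq)
Let s be the solubility of Ni(OH)₂ here. The common ion gives [OH⁻] ≈ 8.8×10⁻³ M, and [Ni²⁺] = s.
Ksp = [Ni²⁺][OH⁻]^2 = s(8.8×10⁻³)^2
s = 1.3×10⁻¹⁵ / (8.8×10⁻³)^2 = 1.7×10⁻¹¹
s = 1.7×10⁻¹¹ M

1.7×10⁻¹¹ M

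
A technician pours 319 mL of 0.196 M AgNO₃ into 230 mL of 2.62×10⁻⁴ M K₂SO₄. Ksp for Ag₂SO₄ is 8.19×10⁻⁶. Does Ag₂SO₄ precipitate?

The combined volume is 549 mL.
[Ag⁺] = (0.196)(319)/549 = 0.114 M
[SO₄²⁻] = (2.62×10⁻⁴)(230)/549 = 1.10×10⁻⁴ M
Q = [Ag⁺]^2[SO₄²⁻] = 1.42×10⁻⁶
Since Q (1.42×10⁻⁶) is less than Ksp (8.19×10⁻⁶), no Ag₂SO₄ precipitates.

No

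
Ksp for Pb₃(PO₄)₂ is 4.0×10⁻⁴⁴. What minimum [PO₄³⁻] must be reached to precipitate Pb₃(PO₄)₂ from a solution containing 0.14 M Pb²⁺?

3.8×10⁻²¹ M

The threshold for precipitation is Q = Ksp.
Pb₃(PO₄)₂(s) ⇌ 3 Pb²⁺(aq) + 2 PO₄³⁻(aq)
Ksp = [Pb²⁺]^3[PO₄³⁻]^2 = [PO₄³⁻]^2(0.14)^3
[PO₄³⁻]^2 = 4.0×10⁻⁴⁴ / (0.14)^3 = 1.5×10⁻⁴¹
[PO₄³⁻] = 3.8×10⁻²¹ M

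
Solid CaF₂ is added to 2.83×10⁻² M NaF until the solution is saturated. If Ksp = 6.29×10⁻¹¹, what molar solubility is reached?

CaF₂(s) ⇌ Ca²⁺(aq) + 2 F⁻(aq)
The solution already contains F⁻ at 2.83×10⁻² M. Let s be the molar solubility of CaF₂.
[F⁻] ≈ 2.83×10⁻² M (common ion dominates); [Ca²⁺] = s.
Ksp = [Ca²⁺][F⁻]^2 = s(2.83×10⁻²)^2
s = 6.29×10⁻¹¹ / (2.83×10⁻²)^2 = 7.85×10⁻⁸
s = 7.85×10⁻⁸ M

7.85×10⁻⁸ M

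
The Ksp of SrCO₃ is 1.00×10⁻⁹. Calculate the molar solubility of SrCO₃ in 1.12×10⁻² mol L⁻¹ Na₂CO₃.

8.93×10⁻⁸ M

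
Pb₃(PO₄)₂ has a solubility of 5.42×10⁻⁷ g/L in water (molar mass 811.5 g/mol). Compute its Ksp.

Convert to molarity: s = 5.42×10⁻⁷ / 811.5 = 6.6790×10⁻¹⁰ mol/L
Pb₃(PO₄)₂(s) ⇌ 3 Pb²⁺(aq) + 2 PO₄³⁻(aq)
For each mole of Pb₃(PO₄)₂ that dissolves per liter, [Pb²⁺] = 3s and [PO₄³⁻] = 2s; let s denote this solubility.
Ksp = [Pb²⁺]^3[PO₄³⁻]^2 = (3s)^3 · (2s)^2 = 108s^5
Ksp = 108 × (6.6790×10⁻¹⁰)^5 = 1.44×10⁻⁴⁴

Ksp = 1.44×10⁻⁴⁴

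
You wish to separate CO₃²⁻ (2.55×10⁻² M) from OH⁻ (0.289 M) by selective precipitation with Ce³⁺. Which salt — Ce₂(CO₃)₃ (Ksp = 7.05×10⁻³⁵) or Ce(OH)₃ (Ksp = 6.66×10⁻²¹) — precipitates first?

A salt starts to precipitate once the ion product Q reaches its Ksp.
For Ce₂(CO₃)₃: [Ce³⁺] = (Ksp/[CO₃²⁻]^3)^(1/2) = 2.06×10⁻¹⁵ M
For Ce(OH)₃: [Ce³⁺] = (Ksp/[OH⁻]^3) = 2.76×10⁻¹⁹ M
Since Ce(OH)₃ needs less Ce³⁺ to reach saturation, it precipitates first.

Ce(OH)₃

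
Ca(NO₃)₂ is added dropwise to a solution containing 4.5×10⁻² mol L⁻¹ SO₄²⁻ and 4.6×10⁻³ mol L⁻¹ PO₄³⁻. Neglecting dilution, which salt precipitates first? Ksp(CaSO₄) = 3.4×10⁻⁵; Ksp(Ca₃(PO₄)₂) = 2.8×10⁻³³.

Precipitation begins when Q = Ksp.
For CaSO₄: [Ca²⁺] = (Ksp/[SO₄²⁻]) = 7.6×10⁻⁴ mol L⁻¹
For Ca₃(PO₄)₂: [Ca²⁺] = (Ksp/[PO₄³⁻]^2)^(1/3) = 5.1×10⁻¹⁰ mol L⁻¹
Since Ca₃(PO₄)₂ needs less Ca²⁺ to reach saturation, it precipitates first.

Ca₃(PO₄)₂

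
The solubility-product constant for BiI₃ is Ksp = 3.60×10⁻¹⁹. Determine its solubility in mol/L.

BiI₃(s) ⇌ Bi³⁺(aq) + 3 I⁻(aq)
Let s be the molar solubility. Then [Bi³⁺] = s and [I⁻] = 3s.
Ksp = [Bi³⁺][I⁻]^3 = s · (3s)^3 = 27s^4
27s^4 = 3.60×10⁻¹⁹  ⇒  s^4 = 1.33×10⁻²⁰
Taking the 4th root, s = 1.07×10⁻⁵ mol L⁻¹.

1.07×10⁻⁵ M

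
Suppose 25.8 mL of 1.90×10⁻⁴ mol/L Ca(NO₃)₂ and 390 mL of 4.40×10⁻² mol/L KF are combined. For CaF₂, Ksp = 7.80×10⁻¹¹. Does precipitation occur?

Total volume after mixing = 25.8 + 390 = 415.8 mL.
[Ca²⁺] = (1.90×10⁻⁴)(25.8)/415.8 = 1.18×10⁻⁵ mol/L
[F⁻] = (4.40×10⁻²)(390)/415.8 = 4.13×10⁻² mol/L
Q = [Ca²⁺][F⁻]^2 = 2.01×10⁻⁸
Q = 2.01×10⁻⁸ > Ksp = 7.80×10⁻¹¹, so the solution is supersaturated and CaF₂ precipitates.

Yes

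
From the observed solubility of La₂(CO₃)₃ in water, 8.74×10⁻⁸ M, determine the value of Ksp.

Ksp = 5.51×10⁻³⁴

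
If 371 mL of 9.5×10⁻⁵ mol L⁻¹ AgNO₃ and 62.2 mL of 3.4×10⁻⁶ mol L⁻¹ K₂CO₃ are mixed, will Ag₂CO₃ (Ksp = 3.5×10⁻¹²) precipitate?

No

The combined volume is 433.2 mL.
[Ag⁺] = (9.5×10⁻⁵)(371)/433.2 = 8.1×10⁻⁵ mol L⁻¹
[CO₃²⁻] = (3.4×10⁻⁶)(62.2)/433.2 = 4.9×10⁻⁷ mol L⁻¹
Q = [Ag⁺]^2[CO₃²⁻] = 3.2×10⁻¹⁵
Q < Ksp (3.2×10⁻¹⁵ vs 3.5×10⁻¹²); the solution remains unsaturated and no precipitate forms.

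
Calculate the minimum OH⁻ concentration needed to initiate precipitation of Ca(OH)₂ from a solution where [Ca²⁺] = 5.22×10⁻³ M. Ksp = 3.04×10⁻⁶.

Each salt precipitates once Q = Ksp for that salt.
Ca(OH)₂(s) ⇌ Ca²⁺(aq) + 2 OH⁻(aq)
Ksp = [Ca²⁺][OH⁻]^2 = [OH⁻]^2(5.22×10⁻³)
[OH⁻]^2 = 3.04×10⁻⁶ / (5.22×10⁻³) = 5.82×10⁻⁴
[OH⁻] = 2.41×10⁻² M

2.41×10⁻² M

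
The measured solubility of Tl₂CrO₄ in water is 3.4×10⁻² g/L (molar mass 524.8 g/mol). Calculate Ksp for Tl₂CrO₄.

Ksp = 1.1×10⁻¹²

Convert to molarity: s = 3.4×10⁻² / 524.8 = 6.479×10⁻⁵ mol/L
Tl₂CrO₄(s) ⇌ 2 Tl⁺(aq) + CrO₄²⁻(aq)
If s mol/L of Tl₂CrO₄ dissolves, [Tl⁺] = 2s and [CrO₄²⁻] = s.
Ksp = [Tl⁺]^2[CrO₄²⁻] = (2s)^2 · s = 4s^3
Ksp = 4 × (6.479×10⁻⁵)^3 = 1.1×10⁻¹²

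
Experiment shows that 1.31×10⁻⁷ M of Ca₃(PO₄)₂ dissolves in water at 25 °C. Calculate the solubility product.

Ca₃(PO₄)₂(s) ⇌ 3 Ca²⁺(aq) + 2 PO₄³⁻(aq)
Let s be the molar solubility. Then [Ca²⁺] = 3s and [PO₄³⁻] = 2s.
Ksp = [Ca²⁺]^3[PO₄³⁻]^2 = (3s)^3 · (2s)^2 = 108s^5
Ksp = 108 × (1.31×10⁻⁷)^5 = 4.17×10⁻³³

Ksp = 4.17×10⁻³³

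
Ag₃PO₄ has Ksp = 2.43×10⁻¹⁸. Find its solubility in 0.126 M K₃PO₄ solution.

8.94×10⁻⁷ M

Ag₃PO₄(s) ⇌ 3 Ag⁺(aq) + PO₄³⁻(aq)
With PO₄³⁻ already at 0.126 M and s small, take [PO₄³⁻] ≈ 0.126 M and [Ag⁺] = 3s.
Ksp = [Ag⁺]^3[PO₄³⁻] = (3s)^3(0.126)
(3s)^3 = 2.43×10⁻¹⁸ / (0.126) = 1.93×10⁻¹⁷
s = 8.94×10⁻⁷ M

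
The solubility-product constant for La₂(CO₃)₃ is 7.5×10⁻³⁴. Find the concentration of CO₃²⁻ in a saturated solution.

La₂(CO₃)₃(s) ⇌ 2 La³⁺(aq) + 3 CO₃²⁻(aq)
For each mole of La₂(CO₃)₃ that dissolves per liter, [La³⁺] = 2s and [CO₃²⁻] = 3s; let s denote this solubility.
Ksp = [La³⁺]^2[CO₃²⁻]^3 = (2s)^2 · (3s)^3 = 108s^5 = 7.5×10⁻³⁴
s = 9.3×10⁻⁸ mol/L
[CO₃²⁻] = 3s = 2.8×10⁻⁷ mol/L

2.8×10⁻⁷ M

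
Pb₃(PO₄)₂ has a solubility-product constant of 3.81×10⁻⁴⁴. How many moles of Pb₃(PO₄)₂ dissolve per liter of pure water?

8.12×10⁻¹⁰ M

Pb₃(PO₄)₂(s) ⇌ 3 Pb²⁺(aq) + 2 PO₄³⁻(aq)
For each mole of Pb₃(PO₄)₂ that dissolves per liter, [Pb²⁺] = 3s and [PO₄³⁻] = 2s; let s denote this solubility.
Ksp = [Pb²⁺]^3[PO₄³⁻]^2 = (3s)^3 · (2s)^2 = 108s^5
108s^5 = 3.81×10⁻⁴⁴  ⇒  s^5 = 3.53×10⁻⁴⁶
s = 8.12×10⁻¹⁰ mol L⁻¹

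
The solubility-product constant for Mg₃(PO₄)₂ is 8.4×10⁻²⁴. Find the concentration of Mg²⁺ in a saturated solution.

2.9×10⁻⁵ M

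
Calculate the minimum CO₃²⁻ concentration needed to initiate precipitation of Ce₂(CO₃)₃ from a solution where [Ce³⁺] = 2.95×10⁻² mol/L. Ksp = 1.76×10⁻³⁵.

Precipitation begins when Q = Ksp.
Ce₂(CO₃)₃(s) ⇌ 2 Ce³⁺(aq) + 3 CO₃²⁻(aq)
Ksp = [Ce³⁺]^2[CO₃²⁻]^3 = [CO₃²⁻]^3(2.95×10⁻²)^2
[CO₃²⁻]^3 = 1.76×10⁻³⁵ / (2.95×10⁻²)^2 = 2.02×10⁻³²
[CO₃²⁻] = 2.72×10⁻¹¹ mol/L

2.72×10⁻¹¹ M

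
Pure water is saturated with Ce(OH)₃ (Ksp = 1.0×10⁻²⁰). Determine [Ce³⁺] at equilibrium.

Ce(OH)₃(s) ⇌ Ce³⁺(aq) + 3 OH⁻(aq)
If s mol/L of Ce(OH)₃ dissolves, [Ce³⁺] = s and [OH⁻] = 3s.
Ksp = [Ce³⁺][OH⁻]^3 = s · (3s)^3 = 27s^4 = 1.0×10⁻²⁰
s = 4.4×10⁻⁶ mol L⁻¹
[Ce³⁺] = s = 4.4×10⁻⁶ mol L⁻¹

4.4×10⁻⁶ M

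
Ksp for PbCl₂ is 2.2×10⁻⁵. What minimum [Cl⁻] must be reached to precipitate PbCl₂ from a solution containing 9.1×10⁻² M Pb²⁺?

The threshold for precipitation is Q = Ksp.
PbCl₂(s) ⇌ Pb²⁺(aq) + 2 Cl⁻(aq)
Ksp = [Pb²⁺][Cl⁻]^2 = [Cl⁻]^2(9.1×10⁻²)
[Cl⁻]^2 = 2.2×10⁻⁵ / (9.1×10⁻²) = 2.4×10⁻⁴
[Cl⁻] = 1.6×10⁻² M

1.6×10⁻² M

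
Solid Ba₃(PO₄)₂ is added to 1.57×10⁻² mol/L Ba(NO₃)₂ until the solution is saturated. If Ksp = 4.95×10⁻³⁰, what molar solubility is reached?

Ba₃(PO₄)₂(s) ⇌ 3 Ba²⁺(aq) + 2 PO₄³⁻(aq)
Ba²⁺ is already present at 1.57×10⁻² mol/L. If s mol/L of Ba₃(PO₄)₂ dissolves, [PO₄³⁻] = 2s while [Ba²⁺] ≈ 1.57×10⁻² mol/L.
Ksp = [Ba²⁺]^3[PO₄³⁻]^2 = (1.57×10⁻²)^3(2s)^2
(2s)^2 = 4.95×10⁻³⁰ / (1.57×10⁻²)^3 = 1.28×10⁻²⁴
s = 5.65×10⁻¹³ mol/L

5.65×10⁻¹³ M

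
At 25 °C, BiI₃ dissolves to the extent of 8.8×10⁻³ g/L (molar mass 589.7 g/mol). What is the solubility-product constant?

Ksp = 1.3×10⁻¹⁸

s = (8.8×10⁻³ g L⁻¹)/(589.7 g mol⁻¹) = 1.492×10⁻⁵ M
BiI₃(s) ⇌ Bi³⁺(aq) + 3 I⁻(aq)
If s mol/L of BiI₃ dissolves, [Bi³⁺] = s and [I⁻] = 3s.
Ksp = [Bi³⁺][I⁻]^3 = s · (3s)^3 = 27s^4
Ksp = 27 × (1.492×10⁻⁵)^4 = 1.3×10⁻¹⁸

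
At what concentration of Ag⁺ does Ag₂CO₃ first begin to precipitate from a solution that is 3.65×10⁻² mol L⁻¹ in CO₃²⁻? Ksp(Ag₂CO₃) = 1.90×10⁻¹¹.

2.28×10⁻⁵ M

Each salt precipitates once Q = Ksp for that salt.
Ag₂CO₃(s) ⇌ 2 Ag⁺(aq) + CO₃²⁻(aq)
Ksp = [Ag⁺]^2[CO₃²⁻] = [Ag⁺]^2(3.65×10⁻²)
[Ag⁺]^2 = 1.90×10⁻¹¹ / (3.65×10⁻²) = 5.21×10⁻¹⁰
[Ag⁺] = 2.28×10⁻⁵ mol L⁻¹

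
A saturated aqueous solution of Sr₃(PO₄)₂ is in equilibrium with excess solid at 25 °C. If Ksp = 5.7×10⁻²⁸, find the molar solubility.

1.4×10⁻⁶ M

Sr₃(PO₄)₂(s) ⇌ 3 Sr²⁺(aq) + 2 PO₄³⁻(aq)
If s mol/L of Sr₃(PO₄)₂ dissolves, [Sr²⁺] = 3s and [PO₄³⁻] = 2s.
Ksp = [Sr²⁺]^3[PO₄³⁻]^2 = (3s)^3 · (2s)^2 = 108s^5
108s^5 = 5.7×10⁻²⁸  ⇒  s^5 = 5.3×10⁻³⁰
s = (5.3×10⁻³⁰)^(1/5) = 1.4×10⁻⁶ mol/L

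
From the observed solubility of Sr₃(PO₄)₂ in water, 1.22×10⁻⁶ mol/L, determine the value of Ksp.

Ksp = 2.92×10⁻²⁸

Sr₃(PO₄)₂(s) ⇌ 3 Sr²⁺(aq) + 2 PO₄³⁻(aq)
With molar solubility s: [Sr²⁺] = 3s, [PO₄³⁻] = 2s.
Ksp = [Sr²⁺]^3[PO₄³⁻]^2 = (3s)^3 · (2s)^2 = 108s^5
Ksp = 108 × (1.22×10⁻⁶)^5 = 2.92×10⁻²⁸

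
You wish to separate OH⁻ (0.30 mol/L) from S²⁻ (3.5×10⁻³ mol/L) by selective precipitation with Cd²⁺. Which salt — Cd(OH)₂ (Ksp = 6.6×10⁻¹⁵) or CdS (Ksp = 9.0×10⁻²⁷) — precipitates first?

Each salt precipitates once Q = Ksp for that salt.
For Cd(OH)₂: [Cd²⁺] = (Ksp/[OH⁻]^2) = 7.3×10⁻¹⁴ mol/L
For CdS: [Cd²⁺] = (Ksp/[S²⁻]) = 2.6×10⁻²⁴ mol/L
CdS requires the lower [Cd²⁺], so it precipitates first.

CdS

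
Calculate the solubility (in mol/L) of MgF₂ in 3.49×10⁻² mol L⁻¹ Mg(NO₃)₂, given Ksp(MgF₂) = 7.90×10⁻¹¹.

MgF₂(s) ⇌ Mg²⁺(aq) + 2 F⁻(aq)
The solution already contains Mg²⁺ at 3.49×10⁻² mol L⁻¹. Let s be the molar solubility of MgF₂.
[Mg²⁺] ≈ 3.49×10⁻² mol L⁻¹ (common ion dominates); [F⁻] = 2s.
Ksp = [Mg²⁺][F⁻]^2 = (3.49×10⁻²)(2s)^2
(2s)^2 = 7.90×10⁻¹¹ / (3.49×10⁻²) = 2.26×10⁻⁹
s = 2.38×10⁻⁵ mol L⁻¹

2.38×10⁻⁵ M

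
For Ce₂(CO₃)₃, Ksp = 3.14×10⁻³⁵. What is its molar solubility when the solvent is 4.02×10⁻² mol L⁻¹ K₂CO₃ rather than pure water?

3.48×10⁻¹⁶ M

Ce₂(CO₃)₃(s) ⇌ 2 Ce³⁺(aq) + 3 CO₃²⁻(aq)
Let s be the solubility of Ce₂(CO₃)₃ here. The common ion gives [CO₃²⁻] ≈ 4.02×10⁻² mol L⁻¹, and [Ce³⁺] = 2s.
Ksp = [Ce³⁺]^2[CO₃²⁻]^3 = (2s)^2(4.02×10⁻²)^3
(2s)^2 = 3.14×10⁻³⁵ / (4.02×10⁻²)^3 = 4.83×10⁻³¹
s = 3.48×10⁻¹⁶ mol L⁻¹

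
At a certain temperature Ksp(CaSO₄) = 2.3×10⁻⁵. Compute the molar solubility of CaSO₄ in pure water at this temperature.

CaSO₄(s) ⇌ Ca²⁺(aq) + SO₄²⁻(aq)
Call the molar solubility s, so that [Ca²⁺] = s and [SO₄²⁻] = s.
Ksp = [Ca²⁺][SO₄²⁻] = s · s = s^2
s^2 = 2.3×10⁻⁵
s = 4.8×10⁻³ M

4.8×10⁻³ M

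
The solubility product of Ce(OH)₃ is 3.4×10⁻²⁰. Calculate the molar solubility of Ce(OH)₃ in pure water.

6.0×10⁻⁶ M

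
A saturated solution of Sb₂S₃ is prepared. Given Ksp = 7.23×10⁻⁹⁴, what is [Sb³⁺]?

1.85×10⁻¹⁹ M

Sb₂S₃(s) ⇌ 2 Sb³⁺(aq) + 3 S²⁻(aq)
Let s be the molar solubility. Then [Sb³⁺] = 2s and [S²⁻] = 3s.
Ksp = [Sb³⁺]^2[S²⁻]^3 = (2s)^2 · (3s)^3 = 108s^5 = 7.23×10⁻⁹⁴
s = 9.23×10⁻²⁰ mol/L
[Sb³⁺] = 2s = 1.85×10⁻¹⁹ mol/L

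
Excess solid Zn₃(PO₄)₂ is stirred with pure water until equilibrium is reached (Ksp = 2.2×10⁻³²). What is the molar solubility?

1.8×10⁻⁷ M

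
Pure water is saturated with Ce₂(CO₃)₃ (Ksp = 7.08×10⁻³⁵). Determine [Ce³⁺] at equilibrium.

1.16×10⁻⁷ M

Ce₂(CO₃)₃(s) ⇌ 2 Ce³⁺(aq) + 3 CO₃²⁻(aq)
If s mol/L of Ce₂(CO₃)₃ dissolves, [Ce³⁺] = 2s and [CO₃²⁻] = 3s.
Ksp = [Ce³⁺]^2[CO₃²⁻]^3 = (2s)^2 · (3s)^3 = 108s^5 = 7.08×10⁻³⁵
s = 5.80×10⁻⁸ mol/L
[Ce³⁺] = 2s = 1.16×10⁻⁷ mol/L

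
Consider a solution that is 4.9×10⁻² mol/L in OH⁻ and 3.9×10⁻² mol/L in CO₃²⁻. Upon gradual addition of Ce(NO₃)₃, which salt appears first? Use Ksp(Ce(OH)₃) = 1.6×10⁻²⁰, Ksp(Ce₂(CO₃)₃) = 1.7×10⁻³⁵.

Precipitation begins when Q = Ksp.
For Ce(OH)₃: [Ce³⁺] = (Ksp/[OH⁻]^3) = 1.4×10⁻¹⁶ mol/L
For Ce₂(CO₃)₃: [Ce³⁺] = (Ksp/[CO₃²⁻]^3)^(1/2) = 5.4×10⁻¹⁶ mol/L
Since Ce(OH)₃ needs less Ce³⁺ to reach saturation, it precipitates first.

Ce(OH)₃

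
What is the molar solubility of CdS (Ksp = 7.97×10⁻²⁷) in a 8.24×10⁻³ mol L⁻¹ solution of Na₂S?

CdS(s) ⇌ Cd²⁺(aq) + S²⁻(aq)
Let s be the solubility of CdS here. The common ion gives [S²⁻] ≈ 8.24×10⁻³ mol L⁻¹, and [Cd²⁺] = s.
Ksp = [Cd²⁺][S²⁻] = s(8.24×10⁻³)
s = 7.97×10⁻²⁷ / (8.24×10⁻³) = 9.67×10⁻²⁵
s = 9.67×10⁻²⁵ mol L⁻¹

9.67×10⁻²⁵ M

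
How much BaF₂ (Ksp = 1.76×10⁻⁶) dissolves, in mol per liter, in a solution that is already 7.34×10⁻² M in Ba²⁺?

BaF₂(s) ⇌ Ba²⁺(aq) + 2 F⁻(aq)
The solution already contains Ba²⁺ at 7.34×10⁻² M. Let s be the molar solubility of BaF₂.
[Ba²⁺] ≈ 7.34×10⁻² M (common ion dominates); [F⁻] = 2s.
Ksp = [Ba²⁺][F⁻]^2 = (7.34×10⁻²)(2s)^2
(2s)^2 = 1.76×10⁻⁶ / (7.34×10⁻²) = 2.40×10⁻⁵
s = 2.45×10⁻³ M

2.45×10⁻³ M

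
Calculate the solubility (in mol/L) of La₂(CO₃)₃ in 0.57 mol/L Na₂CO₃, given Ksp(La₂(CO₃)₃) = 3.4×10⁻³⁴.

La₂(CO₃)₃(s) ⇌ 2 La³⁺(aq) + 3 CO₃²⁻(aq)
CO₃²⁻ is already present at 0.57 mol/L. If s mol/L of La₂(CO₃)₃ dissolves, [La³⁺] = 2s while [CO₃²⁻] ≈ 0.57 mol/L.
Ksp = [La³⁺]^2[CO₃²⁻]^3 = (2s)^2(0.57)^3
(2s)^2 = 3.4×10⁻³⁴ / (0.57)^3 = 1.8×10⁻³³
s = 2.1×10⁻¹⁷ mol/L

2.1×10⁻¹⁷ M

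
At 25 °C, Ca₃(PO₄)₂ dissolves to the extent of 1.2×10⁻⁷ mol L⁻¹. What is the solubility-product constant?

Ksp = 2.7×10⁻³³

Ca₃(PO₄)₂(s) ⇌ 3 Ca²⁺(aq) + 2 PO₄³⁻(aq)
Let s be the molar solubility. Then [Ca²⁺] = 3s and [PO₄³⁻] = 2s.
Ksp = [Ca²⁺]^3[PO₄³⁻]^2 = (3s)^3 · (2s)^2 = 108s^5
Ksp = 108 × (1.2×10⁻⁷)^5 = 2.7×10⁻³³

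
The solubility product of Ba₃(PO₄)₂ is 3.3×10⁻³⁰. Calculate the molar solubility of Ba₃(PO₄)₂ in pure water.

Ba₃(PO₄)₂(s) ⇌ 3 Ba²⁺(aq) + 2 PO₄³⁻(aq)
Call the molar solubility s, so that [Ba²⁺] = 3s and [PO₄³⁻] = 2s.
Ksp = [Ba²⁺]^3[PO₄³⁻]^2 = (3s)^3 · (2s)^2 = 108s^5
108s^5 = 3.3×10⁻³⁰  ⇒  s^5 = 3.1×10⁻³²
s = 5.0×10⁻⁷ mol/L

5.0×10⁻⁷ M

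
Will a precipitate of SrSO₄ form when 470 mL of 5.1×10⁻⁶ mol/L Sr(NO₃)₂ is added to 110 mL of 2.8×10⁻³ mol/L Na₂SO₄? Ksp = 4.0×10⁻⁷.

The combined volume is 580 mL.
[Sr²⁺] = (5.1×10⁻⁶)(470)/580 = 4.1×10⁻⁶ mol/L
[SO₄²⁻] = (2.8×10⁻³)(110)/580 = 5.3×10⁻⁴ mol/L
Q = [Sr²⁺][SO₄²⁻] = 2.2×10⁻⁹
Q = 2.2×10⁻⁹ < Ksp = 4.0×10⁻⁷, so the solution is unsaturated and no precipitate forms.

No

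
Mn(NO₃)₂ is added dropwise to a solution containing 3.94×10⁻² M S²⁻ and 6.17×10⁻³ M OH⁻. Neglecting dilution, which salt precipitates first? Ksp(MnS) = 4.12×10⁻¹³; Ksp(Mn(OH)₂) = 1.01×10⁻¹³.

Precipitation of each salt begins when its ion product equals Ksp.
For MnS: [Mn²⁺] = (Ksp/[S²⁻]) = 1.05×10⁻¹¹ M
For Mn(OH)₂: [Mn²⁺] = (Ksp/[OH⁻]^2) = 2.65×10⁻⁹ M
Since MnS needs less Mn²⁺ to reach saturation, it precipitates first.

MnS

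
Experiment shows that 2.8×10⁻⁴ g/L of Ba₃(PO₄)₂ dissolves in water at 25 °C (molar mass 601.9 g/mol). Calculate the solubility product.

Convert to molarity: s = 2.8×10⁻⁴ / 601.9 = 4.652×10⁻⁷ mol/L
Ba₃(PO₄)₂(s) ⇌ 3 Ba²⁺(aq) + 2 PO₄³⁻(aq)
Call the molar solubility s, so that [Ba²⁺] = 3s and [PO₄³⁻] = 2s.
Ksp = [Ba²⁺]^3[PO₄³⁻]^2 = (3s)^3 · (2s)^2 = 108s^5
Ksp = 108 × (4.652×10⁻⁷)^5 = 2.4×10⁻³⁰

Ksp = 2.4×10⁻³⁰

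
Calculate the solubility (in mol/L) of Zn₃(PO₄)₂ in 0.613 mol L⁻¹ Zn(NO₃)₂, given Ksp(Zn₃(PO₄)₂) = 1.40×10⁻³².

Zn₃(PO₄)₂(s) ⇌ 3 Zn²⁺(aq) + 2 PO₄³⁻(aq)
With Zn²⁺ already at 0.613 mol L⁻¹ and s small, take [Zn²⁺] ≈ 0.613 mol L⁻¹ and [PO₄³⁻] = 2s.
Ksp = [Zn²⁺]^3[PO₄³⁻]^2 = (0.613)^3(2s)^2
(2s)^2 = 1.40×10⁻³² / (0.613)^3 = 6.08×10⁻³²
s = 1.23×10⁻¹⁶ mol L⁻¹

1.23×10⁻¹⁶ M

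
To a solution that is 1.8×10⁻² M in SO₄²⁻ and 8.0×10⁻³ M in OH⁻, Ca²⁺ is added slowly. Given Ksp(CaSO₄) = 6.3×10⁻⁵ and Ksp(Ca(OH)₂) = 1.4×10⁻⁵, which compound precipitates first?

CaSO₄

Precipitation begins when Q = Ksp.
For CaSO₄: [Ca²⁺] = (Ksp/[SO₄²⁻]) = 3.5×10⁻³ M
For Ca(OH)₂: [Ca²⁺] = (Ksp/[OH⁻]^2) = 0.22 M
Since CaSO₄ needs less Ca²⁺ to reach saturation, it precipitates first.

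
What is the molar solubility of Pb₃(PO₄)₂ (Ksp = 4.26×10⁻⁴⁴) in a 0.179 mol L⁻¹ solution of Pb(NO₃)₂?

1.36×10⁻²¹ M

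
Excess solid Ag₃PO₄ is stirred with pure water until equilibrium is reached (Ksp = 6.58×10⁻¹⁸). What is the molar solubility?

Ag₃PO₄(s) ⇌ 3 Ag⁺(aq) + PO₄³⁻(aq)
With molar solubility s: [Ag⁺] = 3s, [PO₄³⁻] = s.
Ksp = [Ag⁺]^3[PO₄³⁻] = (3s)^3 · s = 27s^4
27s^4 = 6.58×10⁻¹⁸  ⇒  s^4 = 2.44×10⁻¹⁹
Taking the 4th root, s = 2.22×10⁻⁵ M.

2.22×10⁻⁵ M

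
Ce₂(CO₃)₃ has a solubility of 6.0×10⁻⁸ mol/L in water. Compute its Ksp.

Ksp = 8.4×10⁻³⁵

Ce₂(CO₃)₃(s) ⇌ 2 Ce³⁺(aq) + 3 CO₃²⁻(aq)
Call the molar solubility s, so that [Ce³⁺] = 2s and [CO₃²⁻] = 3s.
Ksp = [Ce³⁺]^2[CO₃²⁻]^3 = (2s)^2 · (3s)^3 = 108s^5
Ksp = 108 × (6.0×10⁻⁸)^5 = 8.4×10⁻³⁵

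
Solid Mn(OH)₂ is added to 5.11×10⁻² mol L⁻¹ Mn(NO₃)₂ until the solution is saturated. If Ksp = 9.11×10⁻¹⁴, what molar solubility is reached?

Mn(OH)₂(s) ⇌ Mn²⁺(aq) + 2 OH⁻(aq)
Let s be the solubility of Mn(OH)₂ here. The common ion gives [Mn²⁺] ≈ 5.11×10⁻² mol L⁻¹, and [OH⁻] = 2s.
Ksp = [Mn²⁺][OH⁻]^2 = (5.11×10⁻²)(2s)^2
(2s)^2 = 9.11×10⁻¹⁴ / (5.11×10⁻²) = 1.78×10⁻¹²
s = 6.68×10⁻⁷ mol L⁻¹

6.68×10⁻⁷ M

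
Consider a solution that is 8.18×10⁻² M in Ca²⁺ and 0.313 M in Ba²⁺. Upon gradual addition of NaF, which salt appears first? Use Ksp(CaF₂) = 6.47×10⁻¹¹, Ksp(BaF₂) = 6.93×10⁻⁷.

CaF₂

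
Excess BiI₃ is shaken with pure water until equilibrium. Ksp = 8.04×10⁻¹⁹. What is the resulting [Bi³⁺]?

1.31×10⁻⁵ M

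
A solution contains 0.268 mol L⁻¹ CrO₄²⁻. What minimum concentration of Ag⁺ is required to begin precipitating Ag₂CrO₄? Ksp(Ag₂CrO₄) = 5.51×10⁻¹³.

1.43×10⁻⁶ M

A salt starts to precipitate once the ion product Q reaches its Ksp.
Ag₂CrO₄(s) ⇌ 2 Ag⁺(aq) + CrO₄²⁻(aq)
Ksp = [Ag⁺]^2[CrO₄²⁻] = [Ag⁺]^2(0.268)
[Ag⁺]^2 = 5.51×10⁻¹³ / (0.268) = 2.06×10⁻¹²
[Ag⁺] = 1.43×10⁻⁶ mol L⁻¹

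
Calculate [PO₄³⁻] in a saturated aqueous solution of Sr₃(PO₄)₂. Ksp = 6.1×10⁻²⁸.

2.8×10⁻⁶ M

Sr₃(PO₄)₂(s) ⇌ 3 Sr²⁺(aq) + 2 PO₄³⁻(aq)
For each mole of Sr₃(PO₄)₂ that dissolves per liter, [Sr²⁺] = 3s and [PO₄³⁻] = 2s; let s denote this solubility.
Ksp = [Sr²⁺]^3[PO₄³⁻]^2 = (3s)^3 · (2s)^2 = 108s^5 = 6.1×10⁻²⁸
s = 1.4×10⁻⁶ M
[PO₄³⁻] = 2s = 2.8×10⁻⁶ M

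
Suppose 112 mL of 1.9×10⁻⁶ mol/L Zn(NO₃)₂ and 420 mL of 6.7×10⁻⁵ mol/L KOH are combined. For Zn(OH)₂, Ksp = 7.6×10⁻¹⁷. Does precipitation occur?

Yes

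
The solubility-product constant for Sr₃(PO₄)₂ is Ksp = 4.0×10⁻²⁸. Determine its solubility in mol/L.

1.3×10⁻⁶ M

Sr₃(PO₄)₂(s) ⇌ 3 Sr²⁺(aq) + 2 PO₄³⁻(aq)
With molar solubility s: [Sr²⁺] = 3s, [PO₄³⁻] = 2s.
Ksp = [Sr²⁺]^3[PO₄³⁻]^2 = (3s)^3 · (2s)^2 = 108s^5
108s^5 = 4.0×10⁻²⁸  ⇒  s^5 = 3.7×10⁻³⁰
s = (3.7×10⁻³⁰)^(1/5) = 1.3×10⁻⁶ mol/L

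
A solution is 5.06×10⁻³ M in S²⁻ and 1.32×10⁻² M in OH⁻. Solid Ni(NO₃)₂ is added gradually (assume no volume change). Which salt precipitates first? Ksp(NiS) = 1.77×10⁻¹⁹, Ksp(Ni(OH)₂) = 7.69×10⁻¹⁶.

The threshold for precipitation is Q = Ksp.
For NiS: [Ni²⁺] = (Ksp/[S²⁻]) = 3.50×10⁻¹⁷ M
For Ni(OH)₂: [Ni²⁺] = (Ksp/[OH⁻]^2) = 4.41×10⁻¹² M
Since NiS needs less Ni²⁺ to reach saturation, it precipitates first.

NiS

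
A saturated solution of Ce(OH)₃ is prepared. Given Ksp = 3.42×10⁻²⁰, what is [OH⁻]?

1.79×10⁻⁵ M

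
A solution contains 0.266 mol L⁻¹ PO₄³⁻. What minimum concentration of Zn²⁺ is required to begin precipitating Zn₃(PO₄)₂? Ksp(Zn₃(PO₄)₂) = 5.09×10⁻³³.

4.16×10⁻¹¹ M

Each salt precipitates once Q = Ksp for that salt.
Zn₃(PO₄)₂(s) ⇌ 3 Zn²⁺(aq) + 2 PO₄³⁻(aq)
Ksp = [Zn²⁺]^3[PO₄³⁻]^2 = [Zn²⁺]^3(0.266)^2
[Zn²⁺]^3 = 5.09×10⁻³³ / (0.266)^2 = 7.19×10⁻³²
[Zn²⁺] = 4.16×10⁻¹¹ mol L⁻¹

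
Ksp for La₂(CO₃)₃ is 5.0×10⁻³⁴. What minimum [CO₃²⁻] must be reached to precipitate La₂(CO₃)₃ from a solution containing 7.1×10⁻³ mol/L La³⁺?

2.1×10⁻¹⁰ M

Precipitation begins when Q = Ksp.
La₂(CO₃)₃(s) ⇌ 2 La³⁺(aq) + 3 CO₃²⁻(aq)
Ksp = [La³⁺]^2[CO₃²⁻]^3 = [CO₃²⁻]^3(7.1×10⁻³)^2
[CO₃²⁻]^3 = 5.0×10⁻³⁴ / (7.1×10⁻³)^2 = 9.9×10⁻³⁰
[CO₃²⁻] = 2.1×10⁻¹⁰ mol/L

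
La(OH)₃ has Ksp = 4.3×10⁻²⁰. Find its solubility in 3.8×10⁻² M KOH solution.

7.8×10⁻¹⁶ M

La(OH)₃(s) ⇌ La³⁺(aq) + 3 OH⁻(aq)
The solution already contains OH⁻ at 3.8×10⁻² M. Let s be the molar solubility of La(OH)₃.
[OH⁻] ≈ 3.8×10⁻² M (common ion dominates); [La³⁺] = s.
Ksp = [La³⁺][OH⁻]^3 = s(3.8×10⁻²)^3
s = 4.3×10⁻²⁰ / (3.8×10⁻²)^3 = 7.8×10⁻¹⁶
s = 7.8×10⁻¹⁶ M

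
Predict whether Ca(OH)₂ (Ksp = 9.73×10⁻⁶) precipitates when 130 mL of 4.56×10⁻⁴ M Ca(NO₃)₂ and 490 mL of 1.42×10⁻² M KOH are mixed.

No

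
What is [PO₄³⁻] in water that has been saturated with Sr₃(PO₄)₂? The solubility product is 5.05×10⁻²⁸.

2.72×10⁻⁶ M

Sr₃(PO₄)₂(s) ⇌ 3 Sr²⁺(aq) + 2 PO₄³⁻(aq)
For each mole of Sr₃(PO₄)₂ that dissolves per liter, [Sr²⁺] = 3s and [PO₄³⁻] = 2s; let s denote this solubility.
Ksp = [Sr²⁺]^3[PO₄³⁻]^2 = (3s)^3 · (2s)^2 = 108s^5 = 5.05×10⁻²⁸
s = 1.36×10⁻⁶ mol L⁻¹
[PO₄³⁻] = 2s = 2.72×10⁻⁶ mol L⁻¹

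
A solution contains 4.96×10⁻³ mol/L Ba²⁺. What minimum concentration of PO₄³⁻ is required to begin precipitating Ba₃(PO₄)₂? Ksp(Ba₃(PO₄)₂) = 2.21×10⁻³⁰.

4.26×10⁻¹² M

Precipitation of each salt begins when its ion product equals Ksp.
Ba₃(PO₄)₂(s) ⇌ 3 Ba²⁺(aq) + 2 PO₄³⁻(aq)
Ksp = [Ba²⁺]^3[PO₄³⁻]^2 = [PO₄³⁻]^2(4.96×10⁻³)^3
[PO₄³⁻]^2 = 2.21×10⁻³⁰ / (4.96×10⁻³)^3 = 1.81×10⁻²³
[PO₄³⁻] = 4.26×10⁻¹² mol/L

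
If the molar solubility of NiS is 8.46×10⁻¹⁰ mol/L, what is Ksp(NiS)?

NiS(s) ⇌ Ni²⁺(aq) + S²⁻(aq)
For each mole of NiS that dissolves per liter, [Ni²⁺] = s and [S²⁻] = s; let s denote this solubility.
Ksp = [Ni²⁺][S²⁻] = s · s = s^2
Ksp = (8.46×10⁻¹⁰)^2 = 7.16×10⁻¹⁹

Ksp = 7.16×10⁻¹⁹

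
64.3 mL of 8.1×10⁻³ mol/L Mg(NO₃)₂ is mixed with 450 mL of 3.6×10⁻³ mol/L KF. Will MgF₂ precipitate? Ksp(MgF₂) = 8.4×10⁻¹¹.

Total volume after mixing = 64.3 + 450 = 514.3 mL.
[Mg²⁺] = (8.1×10⁻³)(64.3)/514.3 = 1.0×10⁻³ mol/L
[F⁻] = (3.6×10⁻³)(450)/514.3 = 3.1×10⁻³ mol/L
Q = [Mg²⁺][F⁻]^2 = 1.0×10⁻⁸
Q = 1.0×10⁻⁸ > Ksp = 8.4×10⁻¹¹, so the solution is supersaturated and MgF₂ precipitates.

Yes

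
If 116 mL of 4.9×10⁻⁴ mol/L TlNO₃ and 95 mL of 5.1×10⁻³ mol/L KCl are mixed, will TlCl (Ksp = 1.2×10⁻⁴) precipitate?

No

After mixing, V = 116 mL + 95 mL = 211 mL.
[Tl⁺] = (4.9×10⁻⁴)(116)/211 = 2.7×10⁻⁴ mol/L
[Cl⁻] = (5.1×10⁻³)(95)/211 = 2.3×10⁻³ mol/L
Q = [Tl⁺][Cl⁻] = 6.2×10⁻⁷
Since Q (6.2×10⁻⁷) is less than Ksp (1.2×10⁻⁴), no TlCl precipitates.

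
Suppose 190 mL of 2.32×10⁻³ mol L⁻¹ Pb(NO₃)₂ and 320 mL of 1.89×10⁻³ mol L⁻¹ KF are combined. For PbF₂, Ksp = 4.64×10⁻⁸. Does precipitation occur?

No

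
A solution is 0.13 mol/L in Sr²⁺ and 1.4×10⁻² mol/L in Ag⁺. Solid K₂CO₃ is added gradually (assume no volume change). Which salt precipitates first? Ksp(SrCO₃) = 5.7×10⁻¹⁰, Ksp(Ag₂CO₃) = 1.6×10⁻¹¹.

SrCO₃

A salt starts to precipitate once the ion product Q reaches its Ksp.
For SrCO₃: [CO₃²⁻] = (Ksp/[Sr²⁺]) = 4.4×10⁻⁹ mol/L
For Ag₂CO₃: [CO₃²⁻] = (Ksp/[Ag⁺]^2) = 8.2×10⁻⁸ mol/L
The smaller threshold [CO₃²⁻] is reached first, so SrCO₃ precipitates first.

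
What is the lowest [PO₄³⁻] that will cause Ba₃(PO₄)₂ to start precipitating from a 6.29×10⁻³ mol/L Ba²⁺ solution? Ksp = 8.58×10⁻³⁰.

5.87×10⁻¹² M

Precipitation begins when Q = Ksp.
Ba₃(PO₄)₂(s) ⇌ 3 Ba²⁺(aq) + 2 PO₄³⁻(aq)
Ksp = [Ba²⁺]^3[PO₄³⁻]^2 = [PO₄³⁻]^2(6.29×10⁻³)^3
[PO₄³⁻]^2 = 8.58×10⁻³⁰ / (6.29×10⁻³)^3 = 3.45×10⁻²³
[PO₄³⁻] = 5.87×10⁻¹² mol/L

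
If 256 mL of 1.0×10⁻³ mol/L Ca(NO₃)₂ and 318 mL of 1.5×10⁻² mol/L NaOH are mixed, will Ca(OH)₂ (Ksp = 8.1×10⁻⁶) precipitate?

The combined volume is 574 mL.
[Ca²⁺] = (1.0×10⁻³)(256)/574 = 4.5×10⁻⁴ mol/L
[OH⁻] = (1.5×10⁻²)(318)/574 = 8.3×10⁻³ mol/L
Q = [Ca²⁺][OH⁻]^2 = 3.1×10⁻⁸
Q = 3.1×10⁻⁸ < Ksp = 8.1×10⁻⁶, so the solution is unsaturated and no precipitate forms.

No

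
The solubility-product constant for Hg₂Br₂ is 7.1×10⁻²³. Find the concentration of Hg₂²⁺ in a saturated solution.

2.6×10⁻⁸ M

Hg₂Br₂(s) ⇌ Hg₂²⁺(aq) + 2 Br⁻(aq)
Call the molar solubility s, so that [Hg₂²⁺] = s and [Br⁻] = 2s.
Ksp = [Hg₂²⁺][Br⁻]^2 = s · (2s)^2 = 4s^3 = 7.1×10⁻²³
s = 2.6×10⁻⁸ M
[Hg₂²⁺] = s = 2.6×10⁻⁸ M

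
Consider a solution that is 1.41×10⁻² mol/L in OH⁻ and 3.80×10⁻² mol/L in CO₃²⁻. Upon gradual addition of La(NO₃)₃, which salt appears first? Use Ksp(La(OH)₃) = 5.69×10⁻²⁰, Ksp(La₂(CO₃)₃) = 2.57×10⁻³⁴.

Precipitation begins when Q = Ksp.
For La(OH)₃: [La³⁺] = (Ksp/[OH⁻]^3) = 2.03×10⁻¹⁴ mol/L
For La₂(CO₃)₃: [La³⁺] = (Ksp/[CO₃²⁻]^3)^(1/2) = 2.16×10⁻¹⁵ mol/L
Since La₂(CO₃)₃ needs less La³⁺ to reach saturation, it precipitates first.

La₂(CO₃)₃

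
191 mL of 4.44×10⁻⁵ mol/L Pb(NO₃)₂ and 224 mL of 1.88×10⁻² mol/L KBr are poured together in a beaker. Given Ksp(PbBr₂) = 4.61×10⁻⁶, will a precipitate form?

No

After mixing, V = 191 mL + 224 mL = 415 mL.
[Pb²⁺] = (4.44×10⁻⁵)(191)/415 = 2.04×10⁻⁵ mol/L
[Br⁻] = (1.88×10⁻²)(224)/415 = 1.01×10⁻² mol/L
Q = [Pb²⁺][Br⁻]^2 = 2.10×10⁻⁹
Q = 2.10×10⁻⁹ < Ksp = 4.61×10⁻⁶, so the solution is unsaturated and no precipitate forms.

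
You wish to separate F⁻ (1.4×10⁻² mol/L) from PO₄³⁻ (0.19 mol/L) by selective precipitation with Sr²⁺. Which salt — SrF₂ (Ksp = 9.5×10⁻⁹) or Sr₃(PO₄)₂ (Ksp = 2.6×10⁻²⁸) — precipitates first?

Sr₃(PO₄)₂

The threshold for precipitation is Q = Ksp.
For SrF₂: [Sr²⁺] = (Ksp/[F⁻]^2) = 4.8×10⁻⁵ mol/L
For Sr₃(PO₄)₂: [Sr²⁺] = (Ksp/[PO₄³⁻]^2)^(1/3) = 1.9×10⁻⁹ mol/L
Sr₃(PO₄)₂ requires the lower [Sr²⁺], so it precipitates first.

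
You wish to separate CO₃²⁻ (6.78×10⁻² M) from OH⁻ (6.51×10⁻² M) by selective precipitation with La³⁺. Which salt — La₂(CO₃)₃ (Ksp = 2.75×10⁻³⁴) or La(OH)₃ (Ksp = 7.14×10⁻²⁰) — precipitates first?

La(OH)₃

A salt starts to precipitate once the ion product Q reaches its Ksp.
For La₂(CO₃)₃: [La³⁺] = (Ksp/[CO₃²⁻]^3)^(1/2) = 9.39×10⁻¹⁶ M
For La(OH)₃: [La³⁺] = (Ksp/[OH⁻]^3) = 2.59×10⁻¹⁶ M
La(OH)₃ requires the lower [La³⁺], so it precipitates first.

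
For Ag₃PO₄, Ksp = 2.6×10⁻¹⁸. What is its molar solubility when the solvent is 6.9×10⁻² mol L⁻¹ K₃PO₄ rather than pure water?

1.1×10⁻⁶ M

Ag₃PO₄(s) ⇌ 3 Ag⁺(aq) + PO₄³⁻(aq)
With PO₄³⁻ already at 6.9×10⁻² mol L⁻¹ and s small, take [PO₄³⁻] ≈ 6.9×10⁻² mol L⁻¹ and [Ag⁺] = 3s.
Ksp = [Ag⁺]^3[PO₄³⁻] = (3s)^3(6.9×10⁻²)
(3s)^3 = 2.6×10⁻¹⁸ / (6.9×10⁻²) = 3.8×10⁻¹⁷
s = 1.1×10⁻⁶ mol L⁻¹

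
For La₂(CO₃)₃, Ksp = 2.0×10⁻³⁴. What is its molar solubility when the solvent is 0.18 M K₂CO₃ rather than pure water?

La₂(CO₃)₃(s) ⇌ 2 La³⁺(aq) + 3 CO₃²⁻(aq)
The solution already contains CO₃²⁻ at 0.18 M. Let s be the molar solubility of La₂(CO₃)₃.
[CO₃²⁻] ≈ 0.18 M (common ion dominates); [La³⁺] = 2s.
Ksp = [La³⁺]^2[CO₃²⁻]^3 = (2s)^2(0.18)^3
(2s)^2 = 2.0×10⁻³⁴ / (0.18)^3 = 3.4×10⁻³²
s = 9.3×10⁻¹⁷ M

9.3×10⁻¹⁷ M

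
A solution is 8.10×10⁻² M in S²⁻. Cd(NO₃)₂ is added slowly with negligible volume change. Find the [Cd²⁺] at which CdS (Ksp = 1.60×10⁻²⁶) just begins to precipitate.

Precipitation of each salt begins when its ion product equals Ksp.
CdS(s) ⇌ Cd²⁺(aq) + S²⁻(aq)
Ksp = [Cd²⁺][S²⁻] = [Cd²⁺](8.10×10⁻²)
[Cd²⁺] = 1.60×10⁻²⁶ / (8.10×10⁻²) = 1.98×10⁻²⁵
[Cd²⁺] = 1.98×10⁻²⁵ M

1.98×10⁻²⁵ M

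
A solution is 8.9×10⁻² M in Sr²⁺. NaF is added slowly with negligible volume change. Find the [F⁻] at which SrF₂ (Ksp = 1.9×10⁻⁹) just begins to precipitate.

Each salt precipitates once Q = Ksp for that salt.
SrF₂(s) ⇌ Sr²⁺(aq) + 2 F⁻(aq)
Ksp = [Sr²⁺][F⁻]^2 = [F⁻]^2(8.9×10⁻²)
[F⁻]^2 = 1.9×10⁻⁹ / (8.9×10⁻²) = 2.1×10⁻⁸
[F⁻] = 1.5×10⁻⁴ M

1.5×10⁻⁴ M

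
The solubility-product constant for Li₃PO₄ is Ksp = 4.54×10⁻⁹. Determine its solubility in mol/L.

Li₃PO₄(s) ⇌ 3 Li⁺(aq) + PO₄³⁻(aq)
Let s be the molar solubility. Then [Li⁺] = 3s and [PO₄³⁻] = s.
Ksp = [Li⁺]^3[PO₄³⁻] = (3s)^3 · s = 27s^4
27s^4 = 4.54×10⁻⁹  ⇒  s^4 = 1.68×10⁻¹⁰
s = 3.60×10⁻³ mol/L

3.60×10⁻³ M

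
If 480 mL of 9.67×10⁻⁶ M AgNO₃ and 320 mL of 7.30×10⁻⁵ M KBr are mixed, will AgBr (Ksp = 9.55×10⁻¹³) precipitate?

After mixing, V = 480 mL + 320 mL = 800 mL.
[Ag⁺] = (9.67×10⁻⁶)(480)/800 = 5.80×10⁻⁶ M
[Br⁻] = (7.30×10⁻⁵)(320)/800 = 2.92×10⁻⁵ M
Q = [Ag⁺][Br⁻] = 1.69×10⁻¹⁰
Since Q (1.69×10⁻¹⁰) exceeds Ksp (9.55×10⁻¹³), AgBr will precipitate.

Yes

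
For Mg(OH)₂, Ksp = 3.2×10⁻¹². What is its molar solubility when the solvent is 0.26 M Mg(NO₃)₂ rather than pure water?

Mg(OH)₂(s) ⇌ Mg²⁺(aq) + 2 OH⁻(aq)
With Mg²⁺ already at 0.26 M and s small, take [Mg²⁺] ≈ 0.26 M and [OH⁻] = 2s.
Ksp = [Mg²⁺][OH⁻]^2 = (0.26)(2s)^2
(2s)^2 = 3.2×10⁻¹² / (0.26) = 1.2×10⁻¹¹
s = 1.8×10⁻⁶ M

1.8×10⁻⁶ M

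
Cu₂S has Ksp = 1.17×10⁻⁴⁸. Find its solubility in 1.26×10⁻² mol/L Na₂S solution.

4.82×10⁻²⁴ M

Cu₂S(s) ⇌ 2 Cu⁺(aq) + S²⁻(aq)
S²⁻ is already present at 1.26×10⁻² mol/L. If s mol/L of Cu₂S dissolves, [Cu⁺] = 2s while [S²⁻] ≈ 1.26×10⁻² mol/L.
Ksp = [Cu⁺]^2[S²⁻] = (2s)^2(1.26×10⁻²)
(2s)^2 = 1.17×10⁻⁴⁸ / (1.26×10⁻²) = 9.29×10⁻⁴⁷
s = 4.82×10⁻²⁴ mol/L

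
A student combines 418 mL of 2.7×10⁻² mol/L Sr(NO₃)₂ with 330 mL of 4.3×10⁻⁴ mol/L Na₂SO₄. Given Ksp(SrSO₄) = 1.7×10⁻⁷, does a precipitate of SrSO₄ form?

Yes

After mixing, V = 418 mL + 330 mL = 748 mL.
[Sr²⁺] = (2.7×10⁻²)(418)/748 = 1.5×10⁻² mol/L
[SO₄²⁻] = (4.3×10⁻⁴)(330)/748 = 1.9×10⁻⁴ mol/L
Q = [Sr²⁺][SO₄²⁻] = 2.9×10⁻⁶
Q = 2.9×10⁻⁶ > Ksp = 1.7×10⁻⁷, so the solution is supersaturated and SrSO₄ precipitates.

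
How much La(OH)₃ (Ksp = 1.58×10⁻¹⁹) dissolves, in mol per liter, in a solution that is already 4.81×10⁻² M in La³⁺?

4.96×10⁻⁷ M

La(OH)₃(s) ⇌ La³⁺(aq) + 3 OH⁻(aq)
With La³⁺ already at 4.81×10⁻² M and s small, take [La³⁺] ≈ 4.81×10⁻² M and [OH⁻] = 3s.
Ksp = [La³⁺][OH⁻]^3 = (4.81×10⁻²)(3s)^3
(3s)^3 = 1.58×10⁻¹⁹ / (4.81×10⁻²) = 3.28×10⁻¹⁸
s = 4.96×10⁻⁷ M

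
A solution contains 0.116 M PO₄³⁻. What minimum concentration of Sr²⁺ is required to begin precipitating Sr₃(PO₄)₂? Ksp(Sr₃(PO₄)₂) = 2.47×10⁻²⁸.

Each salt precipitates once Q = Ksp for that salt.
Sr₃(PO₄)₂(s) ⇌ 3 Sr²⁺(aq) + 2 PO₄³⁻(aq)
Ksp = [Sr²⁺]^3[PO₄³⁻]^2 = [Sr²⁺]^3(0.116)^2
[Sr²⁺]^3 = 2.47×10⁻²⁸ / (0.116)^2 = 1.84×10⁻²⁶
[Sr²⁺] = 2.64×10⁻⁹ M

2.64×10⁻⁹ M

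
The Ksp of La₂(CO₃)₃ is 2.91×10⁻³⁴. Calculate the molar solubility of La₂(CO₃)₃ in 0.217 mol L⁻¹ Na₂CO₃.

8.44×10⁻¹⁷ M

La₂(CO₃)₃(s) ⇌ 2 La³⁺(aq) + 3 CO₃²⁻(aq)
With CO₃²⁻ already at 0.217 mol L⁻¹ and s small, take [CO₃²⁻] ≈ 0.217 mol L⁻¹ and [La³⁺] = 2s.
Ksp = [La³⁺]^2[CO₃²⁻]^3 = (2s)^2(0.217)^3
(2s)^2 = 2.91×10⁻³⁴ / (0.217)^3 = 2.85×10⁻³²
s = 8.44×10⁻¹⁷ mol L⁻¹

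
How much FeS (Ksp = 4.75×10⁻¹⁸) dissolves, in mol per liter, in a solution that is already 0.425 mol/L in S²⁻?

1.12×10⁻¹⁷ M

FeS(s) ⇌ Fe²⁺(aq) + S²⁻(aq)
With S²⁻ already at 0.425 mol/L and s small, take [S²⁻] ≈ 0.425 mol/L and [Fe²⁺] = s.
Ksp = [Fe²⁺][S²⁻] = s(0.425)
s = 4.75×10⁻¹⁸ / (0.425) = 1.12×10⁻¹⁷
s = 1.12×10⁻¹⁷ mol/L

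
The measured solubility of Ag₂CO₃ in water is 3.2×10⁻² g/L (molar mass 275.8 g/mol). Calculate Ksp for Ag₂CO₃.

Ksp = 6.2×10⁻¹²

Molar solubility s = (3.2×10⁻² g/L) / (275.8 g/mol) = 1.160×10⁻⁴ mol/L
Ag₂CO₃(s) ⇌ 2 Ag⁺(aq) + CO₃²⁻(aq)
Call the molar solubility s, so that [Ag⁺] = 2s and [CO₃²⁻] = s.
Ksp = [Ag⁺]^2[CO₃²⁻] = (2s)^2 · s = 4s^3
Ksp = 4 × (1.160×10⁻⁴)^3 = 6.2×10⁻¹²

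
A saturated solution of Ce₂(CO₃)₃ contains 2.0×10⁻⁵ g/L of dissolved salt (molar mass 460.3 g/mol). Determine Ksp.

Ksp = 1.7×10⁻³⁵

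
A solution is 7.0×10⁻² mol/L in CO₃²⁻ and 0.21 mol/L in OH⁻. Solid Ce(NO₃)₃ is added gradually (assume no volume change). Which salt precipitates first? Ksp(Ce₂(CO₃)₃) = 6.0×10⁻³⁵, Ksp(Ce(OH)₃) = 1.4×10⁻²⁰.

A salt starts to precipitate once the ion product Q reaches its Ksp.
For Ce₂(CO₃)₃: [Ce³⁺] = (Ksp/[CO₃²⁻]^3)^(1/2) = 4.2×10⁻¹⁶ mol/L
For Ce(OH)₃: [Ce³⁺] = (Ksp/[OH⁻]^3) = 1.5×10⁻¹⁸ mol/L
The smaller threshold [Ce³⁺] is reached first, so Ce(OH)₃ precipitates first.

Ce(OH)₃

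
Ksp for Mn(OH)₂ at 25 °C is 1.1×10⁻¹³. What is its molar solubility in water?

3.0×10⁻⁵ M

Mn(OH)₂(s) ⇌ Mn²⁺(aq) + 2 OH⁻(aq)
Call the molar solubility s, so that [Mn²⁺] = s and [OH⁻] = 2s.
Ksp = [Mn²⁺][OH⁻]^2 = s · (2s)^2 = 4s^3
4s^3 = 1.1×10⁻¹³  ⇒  s^3 = 2.8×10⁻¹⁴
s = (2.8×10⁻¹⁴)^(1/3) = 3.0×10⁻⁵ mol L⁻¹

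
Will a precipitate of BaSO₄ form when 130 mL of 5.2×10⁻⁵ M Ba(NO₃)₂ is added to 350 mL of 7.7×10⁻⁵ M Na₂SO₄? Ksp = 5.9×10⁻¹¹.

Total volume after mixing = 130 + 350 = 480 mL.
[Ba²⁺] = (5.2×10⁻⁵)(130)/480 = 1.4×10⁻⁵ M
[SO₄²⁻] = (7.7×10⁻⁵)(350)/480 = 5.6×10⁻⁵ M
Q = [Ba²⁺][SO₄²⁻] = 7.9×10⁻¹⁰
Since Q (7.9×10⁻¹⁰) exceeds Ksp (5.9×10⁻¹¹), BaSO₄ will precipitate.

Yes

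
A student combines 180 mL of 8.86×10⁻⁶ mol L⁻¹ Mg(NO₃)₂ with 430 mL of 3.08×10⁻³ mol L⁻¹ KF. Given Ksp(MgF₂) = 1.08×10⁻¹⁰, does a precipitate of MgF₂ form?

No

After mixing, V = 180 mL + 430 mL = 610 mL.
[Mg²⁺] = (8.86×10⁻⁶)(180)/610 = 2.61×10⁻⁶ mol L⁻¹
[F⁻] = (3.08×10⁻³)(430)/610 = 2.17×10⁻³ mol L⁻¹
Q = [Mg²⁺][F⁻]^2 = 1.23×10⁻¹¹
Q < Ksp (1.23×10⁻¹¹ vs 1.08×10⁻¹⁰); the solution remains unsaturated and no precipitate forms.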